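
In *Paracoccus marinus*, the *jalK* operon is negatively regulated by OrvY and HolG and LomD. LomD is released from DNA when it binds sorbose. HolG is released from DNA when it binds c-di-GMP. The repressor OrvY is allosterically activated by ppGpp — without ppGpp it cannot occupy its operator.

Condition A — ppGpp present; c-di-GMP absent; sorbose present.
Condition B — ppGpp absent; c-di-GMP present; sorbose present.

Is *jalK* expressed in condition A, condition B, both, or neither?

B only

Condition A:
ppGpp is present, so OrvY is active.
c-di-GMP is absent, so HolG is active.
Sorbose is present, so LomD is inactive.
With repressor OrvY bound, *jalK* is not transcribed.
→ *jalK* is OFF in A.
Condition B:
ppGpp is absent, so OrvY is inactive.
c-di-GMP is present, so HolG is inactive.
Sorbose is present, so LomD is inactive.
With no repressor bound, *jalK* is transcribed.
→ *jalK* is ON in B.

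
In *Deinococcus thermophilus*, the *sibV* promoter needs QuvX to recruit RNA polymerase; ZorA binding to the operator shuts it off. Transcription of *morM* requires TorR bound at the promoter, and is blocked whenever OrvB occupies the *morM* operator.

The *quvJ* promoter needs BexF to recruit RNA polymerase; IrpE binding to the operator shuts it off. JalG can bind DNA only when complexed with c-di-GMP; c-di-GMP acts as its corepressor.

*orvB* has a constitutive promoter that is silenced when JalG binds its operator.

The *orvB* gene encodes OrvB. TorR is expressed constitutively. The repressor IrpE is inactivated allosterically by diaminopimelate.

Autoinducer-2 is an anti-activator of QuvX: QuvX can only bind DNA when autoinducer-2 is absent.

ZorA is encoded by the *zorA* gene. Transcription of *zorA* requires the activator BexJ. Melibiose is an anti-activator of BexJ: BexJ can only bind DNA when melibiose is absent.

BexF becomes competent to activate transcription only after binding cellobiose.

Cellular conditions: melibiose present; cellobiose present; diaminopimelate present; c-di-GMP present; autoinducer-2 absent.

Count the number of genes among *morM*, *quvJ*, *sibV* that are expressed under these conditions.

TorR is produced constitutively and is active.
c-di-GMP is present, so JalG is active.
With repressor JalG bound, *orvB* is not transcribed.
So OrvB is not produced.
No repressor is bound and TorR is active, so *morM* is transcribed.
→ *morM* is ON.
Diaminopimelate is present, so IrpE is inactive.
Cellobiose is present, so BexF is active.
No repressor is bound and BexF is active, so *quvJ* is transcribed.
→ *quvJ* is ON.
Melibiose is present, so BexJ is inactive.
Required activator BexJ is absent, so *zorA* is not transcribed.
So ZorA is not produced.
Autoinducer-2 is absent, so QuvX is active.
No repressor is bound and QuvX is active, so *sibV* is transcribed.
→ *sibV* is ON.
3 of the 3 genes are transcribed.

3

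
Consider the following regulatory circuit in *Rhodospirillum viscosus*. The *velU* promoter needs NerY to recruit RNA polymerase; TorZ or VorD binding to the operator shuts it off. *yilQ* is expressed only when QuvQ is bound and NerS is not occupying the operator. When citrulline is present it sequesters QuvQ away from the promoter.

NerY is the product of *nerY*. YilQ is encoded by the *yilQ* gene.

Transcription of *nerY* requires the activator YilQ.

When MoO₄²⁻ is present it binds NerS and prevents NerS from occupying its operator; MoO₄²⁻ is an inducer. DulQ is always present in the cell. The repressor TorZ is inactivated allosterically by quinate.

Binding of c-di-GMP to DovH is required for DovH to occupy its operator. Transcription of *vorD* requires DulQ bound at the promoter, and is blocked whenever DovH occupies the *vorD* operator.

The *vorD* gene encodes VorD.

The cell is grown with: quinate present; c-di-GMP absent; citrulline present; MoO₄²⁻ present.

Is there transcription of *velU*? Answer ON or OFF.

OFF

Citrulline is present, so QuvQ is inactive.
MoO₄²⁻ is present, so NerS is inactive.
Required activator QuvQ is absent, so *yilQ* is not transcribed.
So YilQ is not produced.
Required activator YilQ is absent, so *nerY* is not transcribed.
So NerY is not produced.
Quinate is present, so TorZ is inactive.
c-di-GMP is absent, so DovH is inactive.
DulQ is produced constitutively and is active.
No repressor is bound and DulQ is active, so *vorD* is transcribed.
So VorD is produced and active.
With repressor VorD bound, *velU* is not transcribed.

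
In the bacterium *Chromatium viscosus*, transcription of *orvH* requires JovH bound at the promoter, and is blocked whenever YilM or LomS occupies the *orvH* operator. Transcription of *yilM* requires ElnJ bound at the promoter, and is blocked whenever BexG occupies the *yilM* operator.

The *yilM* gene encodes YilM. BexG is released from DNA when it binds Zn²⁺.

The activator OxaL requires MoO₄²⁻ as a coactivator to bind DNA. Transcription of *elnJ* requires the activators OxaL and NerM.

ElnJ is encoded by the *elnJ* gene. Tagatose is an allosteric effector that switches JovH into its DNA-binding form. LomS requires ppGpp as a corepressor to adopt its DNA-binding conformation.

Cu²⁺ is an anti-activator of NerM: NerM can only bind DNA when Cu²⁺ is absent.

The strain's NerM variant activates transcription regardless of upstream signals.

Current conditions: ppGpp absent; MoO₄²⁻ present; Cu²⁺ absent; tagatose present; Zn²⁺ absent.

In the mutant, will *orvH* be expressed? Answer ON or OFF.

ON

Tagatose is present, so JovH is active.
MoO₄²⁻ is present, so OxaL is active.
NerM is constitutively active in this strain.
No repressor is bound and OxaL and NerM are active, so *elnJ* is transcribed.
So ElnJ is produced and active.
Zn²⁺ is absent, so BexG is active.
With repressor BexG bound, *yilM* is not transcribed.
So YilM is not produced.
ppGpp is absent, so LomS is inactive.
No repressor is bound and JovH is active, so *orvH* is transcribed.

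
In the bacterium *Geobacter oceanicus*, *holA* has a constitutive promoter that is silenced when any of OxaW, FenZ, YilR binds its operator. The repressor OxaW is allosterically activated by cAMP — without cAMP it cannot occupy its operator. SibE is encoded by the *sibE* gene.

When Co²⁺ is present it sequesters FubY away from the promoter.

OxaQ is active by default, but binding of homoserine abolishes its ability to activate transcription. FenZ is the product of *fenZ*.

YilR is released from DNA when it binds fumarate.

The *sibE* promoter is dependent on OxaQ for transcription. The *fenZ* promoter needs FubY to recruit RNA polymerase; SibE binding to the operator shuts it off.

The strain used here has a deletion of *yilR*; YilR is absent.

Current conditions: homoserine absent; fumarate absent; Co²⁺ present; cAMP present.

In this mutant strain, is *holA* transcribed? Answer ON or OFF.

OFF

cAMP is present, so OxaW is active.
Co²⁺ is present, so FubY is inactive.
Homoserine is absent, so OxaQ is active.
No repressor is bound and OxaQ is active, so *sibE* is transcribed.
So SibE is produced and active.
With repressor SibE bound, *fenZ* is not transcribed.
So FenZ is not produced.
YilR is non-functional in this strain, so it has no effect.
With repressor OxaW bound, *holA* is not transcribed.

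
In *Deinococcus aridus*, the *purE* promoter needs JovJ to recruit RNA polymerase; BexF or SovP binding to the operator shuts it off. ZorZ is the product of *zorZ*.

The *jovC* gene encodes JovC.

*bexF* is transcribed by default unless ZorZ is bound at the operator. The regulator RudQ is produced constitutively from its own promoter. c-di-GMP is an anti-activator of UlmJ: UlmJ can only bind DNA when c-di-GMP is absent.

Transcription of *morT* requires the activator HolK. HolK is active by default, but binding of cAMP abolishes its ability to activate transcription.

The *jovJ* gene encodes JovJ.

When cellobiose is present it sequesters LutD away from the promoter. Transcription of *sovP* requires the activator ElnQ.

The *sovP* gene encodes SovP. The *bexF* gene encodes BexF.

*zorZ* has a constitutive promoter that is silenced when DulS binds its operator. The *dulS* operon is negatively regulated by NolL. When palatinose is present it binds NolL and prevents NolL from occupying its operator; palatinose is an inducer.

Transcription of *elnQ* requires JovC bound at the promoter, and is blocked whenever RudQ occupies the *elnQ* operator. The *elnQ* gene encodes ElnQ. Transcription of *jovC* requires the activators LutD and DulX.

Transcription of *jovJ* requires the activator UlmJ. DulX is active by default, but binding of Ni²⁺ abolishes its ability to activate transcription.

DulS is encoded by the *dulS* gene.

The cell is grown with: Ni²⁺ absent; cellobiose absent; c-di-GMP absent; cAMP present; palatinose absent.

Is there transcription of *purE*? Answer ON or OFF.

ON

c-di-GMP is absent, so UlmJ is active.
No repressor is bound and UlmJ is active, so *jovJ* is transcribed.
So JovJ is produced and active.
Palatinose is absent, so NolL is active.
With repressor NolL bound, *dulS* is not transcribed.
So DulS is not produced.
With no repressor bound, *zorZ* is transcribed.
So ZorZ is produced and active.
With repressor ZorZ bound, *bexF* is not transcribed.
So BexF is not produced.
RudQ is produced constitutively and is active.
Cellobiose is absent, so LutD is active.
Ni²⁺ is absent, so DulX is active.
No repressor is bound and LutD and DulX are active, so *jovC* is transcribed.
So JovC is produced and active.
With repressor RudQ bound, *elnQ* is not transcribed.
So ElnQ is not produced.
Required activator ElnQ is absent, so *sovP* is not transcribed.
So SovP is not produced.
No repressor is bound and JovJ is active, so *purE* is transcribed.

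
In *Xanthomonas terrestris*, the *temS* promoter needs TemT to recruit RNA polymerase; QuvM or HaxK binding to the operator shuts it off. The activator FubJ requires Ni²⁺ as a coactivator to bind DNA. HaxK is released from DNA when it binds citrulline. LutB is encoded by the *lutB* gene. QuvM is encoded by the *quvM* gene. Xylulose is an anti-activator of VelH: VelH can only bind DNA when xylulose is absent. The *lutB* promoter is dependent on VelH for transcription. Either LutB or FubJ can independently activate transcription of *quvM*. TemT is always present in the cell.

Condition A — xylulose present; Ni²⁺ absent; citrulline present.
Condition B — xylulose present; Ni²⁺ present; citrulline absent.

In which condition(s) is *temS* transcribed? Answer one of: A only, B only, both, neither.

Condition A:
TemT is produced constitutively and is active.
Xylulose is present, so VelH is inactive.
Required activator VelH is absent, so *lutB* is not transcribed.
So LutB is not produced.
Ni²⁺ is absent, so FubJ is inactive.
No activator is available at the *quvM* promoter, so *quvM* is not transcribed.
So QuvM is not produced.
Citrulline is present, so HaxK is inactive.
No repressor is bound and TemT is active, so *temS* is transcribed.
→ *temS* is ON in A.
Condition B:
TemT is produced constitutively and is active.
Xylulose is present, so VelH is inactive.
Required activator VelH is absent, so *lutB* is not transcribed.
So LutB is not produced.
Ni²⁺ is present, so FubJ is active.
Activator FubJ is present, so *quvM* is transcribed.
So QuvM is produced and active.
Citrulline is absent, so HaxK is active.
With repressor QuvM bound, *temS* is not transcribed.
→ *temS* is OFF in B.

A only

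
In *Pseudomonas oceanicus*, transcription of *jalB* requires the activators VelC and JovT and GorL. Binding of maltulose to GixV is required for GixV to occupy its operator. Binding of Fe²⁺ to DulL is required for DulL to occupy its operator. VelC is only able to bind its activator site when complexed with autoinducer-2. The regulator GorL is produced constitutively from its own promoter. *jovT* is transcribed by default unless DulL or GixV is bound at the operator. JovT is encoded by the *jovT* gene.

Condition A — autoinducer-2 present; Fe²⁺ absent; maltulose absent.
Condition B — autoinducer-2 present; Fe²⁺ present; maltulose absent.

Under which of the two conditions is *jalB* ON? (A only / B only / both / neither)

Condition A:
Autoinducer-2 is present, so VelC is active.
Fe²⁺ is absent, so DulL is inactive.
Maltulose is absent, so GixV is inactive.
With no repressor bound, *jovT* is transcribed.
So JovT is produced and active.
GorL is produced constitutively and is active.
No repressor is bound and VelC and JovT and GorL are active, so *jalB* is transcribed.
→ *jalB* is ON in A.
Condition B:
Autoinducer-2 is present, so VelC is active.
Fe²⁺ is present, so DulL is active.
Maltulose is absent, so GixV is inactive.
With repressor DulL bound, *jovT* is not transcribed.
So JovT is not produced.
GorL is produced constitutively and is active.
Required activator JovT is absent, so *jalB* is not transcribed.
→ *jalB* is OFF in B.

A only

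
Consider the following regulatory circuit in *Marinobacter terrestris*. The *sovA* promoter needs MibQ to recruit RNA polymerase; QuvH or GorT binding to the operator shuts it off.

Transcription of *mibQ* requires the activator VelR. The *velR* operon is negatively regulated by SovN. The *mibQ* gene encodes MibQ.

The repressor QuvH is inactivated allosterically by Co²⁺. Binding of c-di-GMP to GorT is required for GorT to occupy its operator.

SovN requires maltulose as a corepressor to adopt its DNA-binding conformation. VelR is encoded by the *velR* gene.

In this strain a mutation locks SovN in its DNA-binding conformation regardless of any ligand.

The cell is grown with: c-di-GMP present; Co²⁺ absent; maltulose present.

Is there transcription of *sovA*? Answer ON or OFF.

SovN is constitutively active in this strain.
With repressor SovN bound, *velR* is not transcribed.
So VelR is not produced.
Required activator VelR is absent, so *mibQ* is not transcribed.
So MibQ is not produced.
Co²⁺ is absent, so QuvH is active.
c-di-GMP is present, so GorT is active.
With repressor QuvH bound, *sovA* is not transcribed.

OFF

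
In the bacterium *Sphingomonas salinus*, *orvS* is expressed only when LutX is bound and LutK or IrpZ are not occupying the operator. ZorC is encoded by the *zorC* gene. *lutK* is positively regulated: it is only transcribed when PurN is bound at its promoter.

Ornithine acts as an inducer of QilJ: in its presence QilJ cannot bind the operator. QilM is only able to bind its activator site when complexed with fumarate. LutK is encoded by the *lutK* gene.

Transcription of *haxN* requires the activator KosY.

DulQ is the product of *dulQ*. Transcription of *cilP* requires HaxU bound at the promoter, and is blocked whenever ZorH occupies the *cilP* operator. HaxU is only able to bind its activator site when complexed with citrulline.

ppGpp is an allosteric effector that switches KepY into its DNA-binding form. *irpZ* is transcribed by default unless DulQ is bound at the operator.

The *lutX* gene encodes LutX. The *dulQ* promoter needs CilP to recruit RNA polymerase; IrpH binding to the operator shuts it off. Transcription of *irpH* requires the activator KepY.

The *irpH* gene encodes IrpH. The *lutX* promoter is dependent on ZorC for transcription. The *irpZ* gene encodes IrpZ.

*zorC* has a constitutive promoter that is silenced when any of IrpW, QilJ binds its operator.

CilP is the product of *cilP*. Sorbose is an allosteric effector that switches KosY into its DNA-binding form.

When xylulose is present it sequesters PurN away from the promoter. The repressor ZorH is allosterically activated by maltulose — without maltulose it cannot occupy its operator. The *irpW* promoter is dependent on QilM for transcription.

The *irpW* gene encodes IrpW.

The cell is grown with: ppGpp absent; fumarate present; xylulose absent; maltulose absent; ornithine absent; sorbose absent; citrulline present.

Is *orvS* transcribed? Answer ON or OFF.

OFF

Xylulose is absent, so PurN is active.
No repressor is bound and PurN is active, so *lutK* is transcribed.
So LutK is produced and active.
Fumarate is present, so QilM is active.
No repressor is bound and QilM is active, so *irpW* is transcribed.
So IrpW is produced and active.
Ornithine is absent, so QilJ is active.
With repressor IrpW bound, *zorC* is not transcribed.
So ZorC is not produced.
Required activator ZorC is absent, so *lutX* is not transcribed.
So LutX is not produced.
ppGpp is absent, so KepY is inactive.
Required activator KepY is absent, so *irpH* is not transcribed.
So IrpH is not produced.
Citrulline is present, so HaxU is active.
Maltulose is absent, so ZorH is inactive.
No repressor is bound and HaxU is active, so *cilP* is transcribed.
So CilP is produced and active.
No repressor is bound and CilP is active, so *dulQ* is transcribed.
So DulQ is produced and active.
With repressor DulQ bound, *irpZ* is not transcribed.
So IrpZ is not produced.
With repressor LutK bound, *orvS* is not transcribed.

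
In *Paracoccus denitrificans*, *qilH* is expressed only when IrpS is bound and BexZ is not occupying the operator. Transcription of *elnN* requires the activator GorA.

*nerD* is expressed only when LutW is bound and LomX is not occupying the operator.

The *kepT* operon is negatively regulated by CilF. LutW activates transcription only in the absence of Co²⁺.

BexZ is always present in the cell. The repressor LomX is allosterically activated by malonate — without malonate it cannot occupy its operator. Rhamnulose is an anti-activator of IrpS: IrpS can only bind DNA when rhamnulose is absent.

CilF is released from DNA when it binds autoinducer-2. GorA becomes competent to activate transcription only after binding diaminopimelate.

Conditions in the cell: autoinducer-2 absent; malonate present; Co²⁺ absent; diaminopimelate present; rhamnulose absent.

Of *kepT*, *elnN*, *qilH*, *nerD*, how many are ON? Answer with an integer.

Autoinducer-2 is absent, so CilF is active.
With repressor CilF bound, *kepT* is not transcribed.
→ *kepT* is OFF.
Diaminopimelate is present, so GorA is active.
No repressor is bound and GorA is active, so *elnN* is transcribed.
→ *elnN* is ON.
BexZ is produced constitutively and is active.
Rhamnulose is absent, so IrpS is active.
With repressor BexZ bound, *qilH* is not transcribed.
→ *qilH* is OFF.
Co²⁺ is absent, so LutW is active.
Malonate is present, so LomX is active.
With repressor LomX bound, *nerD* is not transcribed.
→ *nerD* is OFF.
1 of the 4 genes is transcribed.

1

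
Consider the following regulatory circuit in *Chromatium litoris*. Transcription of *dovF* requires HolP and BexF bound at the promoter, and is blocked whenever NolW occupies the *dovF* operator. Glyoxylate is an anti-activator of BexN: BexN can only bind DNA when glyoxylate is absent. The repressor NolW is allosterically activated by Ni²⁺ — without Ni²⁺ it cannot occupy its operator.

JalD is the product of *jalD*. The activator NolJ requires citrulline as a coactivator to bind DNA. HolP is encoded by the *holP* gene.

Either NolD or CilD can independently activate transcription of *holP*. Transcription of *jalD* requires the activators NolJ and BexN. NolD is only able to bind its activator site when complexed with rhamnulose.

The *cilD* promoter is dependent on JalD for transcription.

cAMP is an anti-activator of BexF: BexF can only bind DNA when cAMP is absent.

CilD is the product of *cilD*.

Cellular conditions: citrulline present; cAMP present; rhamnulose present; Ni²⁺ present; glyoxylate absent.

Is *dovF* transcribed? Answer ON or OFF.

Rhamnulose is present, so NolD is active.
Citrulline is present, so NolJ is active.
Glyoxylate is absent, so BexN is active.
No repressor is bound and NolJ and BexN are active, so *jalD* is transcribed.
So JalD is produced and active.
No repressor is bound and JalD is active, so *cilD* is transcribed.
So CilD is produced and active.
Activator NolD is present, so *holP* is transcribed.
So HolP is produced and active.
cAMP is present, so BexF is inactive.
Ni²⁺ is present, so NolW is active.
With repressor NolW bound, *dovF* is not transcribed.

OFF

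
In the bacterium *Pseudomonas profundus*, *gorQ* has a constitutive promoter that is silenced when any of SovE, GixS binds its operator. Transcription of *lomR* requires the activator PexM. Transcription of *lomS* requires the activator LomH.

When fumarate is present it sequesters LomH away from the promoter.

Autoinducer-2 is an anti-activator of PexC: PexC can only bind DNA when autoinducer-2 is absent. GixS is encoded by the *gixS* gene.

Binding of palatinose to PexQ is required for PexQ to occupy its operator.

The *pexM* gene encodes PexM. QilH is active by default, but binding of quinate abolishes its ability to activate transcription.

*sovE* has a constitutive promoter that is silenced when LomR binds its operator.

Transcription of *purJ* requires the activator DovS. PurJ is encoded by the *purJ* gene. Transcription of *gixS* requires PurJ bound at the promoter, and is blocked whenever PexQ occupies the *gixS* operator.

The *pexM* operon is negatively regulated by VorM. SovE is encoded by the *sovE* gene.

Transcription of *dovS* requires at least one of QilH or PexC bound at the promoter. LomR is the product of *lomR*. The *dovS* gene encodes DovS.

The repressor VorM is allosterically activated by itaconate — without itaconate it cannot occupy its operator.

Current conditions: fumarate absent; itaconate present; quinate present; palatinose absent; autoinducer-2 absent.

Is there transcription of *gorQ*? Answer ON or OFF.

OFF

Itaconate is present, so VorM is active.
With repressor VorM bound, *pexM* is not transcribed.
So PexM is not produced.
Required activator PexM is absent, so *lomR* is not transcribed.
So LomR is not produced.
With no repressor bound, *sovE* is transcribed.
So SovE is produced and active.
Quinate is present, so QilH is inactive.
Autoinducer-2 is absent, so PexC is active.
Activator PexC is present, so *dovS* is transcribed.
So DovS is produced and active.
No repressor is bound and DovS is active, so *purJ* is transcribed.
So PurJ is produced and active.
Palatinose is absent, so PexQ is inactive.
No repressor is bound and PurJ is active, so *gixS* is transcribed.
So GixS is produced and active.
With repressor SovE bound, *gorQ* is not transcribed.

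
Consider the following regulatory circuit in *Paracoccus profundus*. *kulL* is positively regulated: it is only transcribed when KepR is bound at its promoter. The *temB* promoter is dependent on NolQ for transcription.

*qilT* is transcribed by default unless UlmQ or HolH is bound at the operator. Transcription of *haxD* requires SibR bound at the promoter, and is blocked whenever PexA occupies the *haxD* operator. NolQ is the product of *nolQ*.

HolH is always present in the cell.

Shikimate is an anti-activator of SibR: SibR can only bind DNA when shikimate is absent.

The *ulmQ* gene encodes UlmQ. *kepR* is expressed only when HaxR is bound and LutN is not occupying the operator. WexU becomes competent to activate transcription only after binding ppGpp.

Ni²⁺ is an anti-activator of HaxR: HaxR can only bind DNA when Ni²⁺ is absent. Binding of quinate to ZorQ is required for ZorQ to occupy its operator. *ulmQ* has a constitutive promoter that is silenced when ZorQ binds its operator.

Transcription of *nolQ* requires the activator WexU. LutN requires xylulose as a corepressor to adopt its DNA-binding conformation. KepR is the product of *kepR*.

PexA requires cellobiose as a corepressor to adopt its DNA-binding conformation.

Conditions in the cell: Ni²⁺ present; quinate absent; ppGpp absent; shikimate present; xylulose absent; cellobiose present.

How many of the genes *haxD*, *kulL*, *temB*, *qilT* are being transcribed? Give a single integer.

Shikimate is present, so SibR is inactive.
Cellobiose is present, so PexA is active.
With repressor PexA bound, *haxD* is not transcribed.
→ *haxD* is OFF.
Xylulose is absent, so LutN is inactive.
Ni²⁺ is present, so HaxR is inactive.
Required activator HaxR is absent, so *kepR* is not transcribed.
So KepR is not produced.
Required activator KepR is absent, so *kulL* is not transcribed.
→ *kulL* is OFF.
ppGpp is absent, so WexU is inactive.
Required activator WexU is absent, so *nolQ* is not transcribed.
So NolQ is not produced.
Required activator NolQ is absent, so *temB* is not transcribed.
→ *temB* is OFF.
Quinate is absent, so ZorQ is inactive.
With no repressor bound, *ulmQ* is transcribed.
So UlmQ is produced and active.
HolH is produced constitutively and is active.
With repressor UlmQ bound, *qilT* is not transcribed.
→ *qilT* is OFF.
0 of the 4 genes are transcribed.

0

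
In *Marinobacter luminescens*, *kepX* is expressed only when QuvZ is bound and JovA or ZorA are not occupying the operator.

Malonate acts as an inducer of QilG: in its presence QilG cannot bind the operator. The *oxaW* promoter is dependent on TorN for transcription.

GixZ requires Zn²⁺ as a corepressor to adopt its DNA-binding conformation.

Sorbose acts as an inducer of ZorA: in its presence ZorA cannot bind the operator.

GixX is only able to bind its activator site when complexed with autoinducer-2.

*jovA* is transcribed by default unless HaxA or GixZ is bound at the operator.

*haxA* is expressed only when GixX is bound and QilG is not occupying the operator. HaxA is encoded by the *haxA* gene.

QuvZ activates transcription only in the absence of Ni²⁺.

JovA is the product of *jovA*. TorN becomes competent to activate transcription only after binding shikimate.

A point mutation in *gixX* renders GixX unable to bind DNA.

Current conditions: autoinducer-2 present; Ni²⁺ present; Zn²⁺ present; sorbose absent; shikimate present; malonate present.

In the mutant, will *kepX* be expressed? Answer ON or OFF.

OFF

GixX is non-functional in this strain, so it has no effect.
Malonate is present, so QilG is inactive.
Required activator GixX is absent, so *haxA* is not transcribed.
So HaxA is not produced.
Zn²⁺ is present, so GixZ is active.
With repressor GixZ bound, *jovA* is not transcribed.
So JovA is not produced.
Sorbose is absent, so ZorA is active.
Ni²⁺ is present, so QuvZ is inactive.
With repressor ZorA bound, *kepX* is not transcribed.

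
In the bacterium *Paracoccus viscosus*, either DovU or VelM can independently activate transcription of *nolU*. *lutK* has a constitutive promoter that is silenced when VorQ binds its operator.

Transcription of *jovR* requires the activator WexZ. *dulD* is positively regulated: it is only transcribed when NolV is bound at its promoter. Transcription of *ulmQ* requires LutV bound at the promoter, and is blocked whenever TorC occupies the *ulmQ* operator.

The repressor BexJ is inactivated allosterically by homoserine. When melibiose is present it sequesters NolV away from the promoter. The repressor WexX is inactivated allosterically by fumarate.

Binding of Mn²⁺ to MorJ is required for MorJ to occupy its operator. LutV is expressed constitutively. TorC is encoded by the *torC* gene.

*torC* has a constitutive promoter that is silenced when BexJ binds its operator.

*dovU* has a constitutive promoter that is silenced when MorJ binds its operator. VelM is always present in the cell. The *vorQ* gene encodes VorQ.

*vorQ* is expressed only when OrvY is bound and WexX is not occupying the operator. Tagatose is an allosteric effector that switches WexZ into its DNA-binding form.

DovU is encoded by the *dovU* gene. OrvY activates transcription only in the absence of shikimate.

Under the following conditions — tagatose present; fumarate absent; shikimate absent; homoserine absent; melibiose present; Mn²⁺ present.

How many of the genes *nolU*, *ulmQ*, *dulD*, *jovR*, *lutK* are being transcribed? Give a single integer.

4

Mn²⁺ is present, so MorJ is active.
With repressor MorJ bound, *dovU* is not transcribed.
So DovU is not produced.
VelM is produced constitutively and is active.
Activator VelM is present, so *nolU* is transcribed.
→ *nolU* is ON.
Homoserine is absent, so BexJ is active.
With repressor BexJ bound, *torC* is not transcribed.
So TorC is not produced.
LutV is produced constitutively and is active.
No repressor is bound and LutV is active, so *ulmQ* is transcribed.
→ *ulmQ* is ON.
Melibiose is present, so NolV is inactive.
Required activator NolV is absent, so *dulD* is not transcribed.
→ *dulD* is OFF.
Tagatose is present, so WexZ is active.
No repressor is bound and WexZ is active, so *jovR* is transcribed.
→ *jovR* is ON.
Fumarate is absent, so WexX is active.
Shikimate is absent, so OrvY is active.
With repressor WexX bound, *vorQ* is not transcribed.
So VorQ is not produced.
With no repressor bound, *lutK* is transcribed.
→ *lutK* is ON.
4 of the 5 genes are transcribed.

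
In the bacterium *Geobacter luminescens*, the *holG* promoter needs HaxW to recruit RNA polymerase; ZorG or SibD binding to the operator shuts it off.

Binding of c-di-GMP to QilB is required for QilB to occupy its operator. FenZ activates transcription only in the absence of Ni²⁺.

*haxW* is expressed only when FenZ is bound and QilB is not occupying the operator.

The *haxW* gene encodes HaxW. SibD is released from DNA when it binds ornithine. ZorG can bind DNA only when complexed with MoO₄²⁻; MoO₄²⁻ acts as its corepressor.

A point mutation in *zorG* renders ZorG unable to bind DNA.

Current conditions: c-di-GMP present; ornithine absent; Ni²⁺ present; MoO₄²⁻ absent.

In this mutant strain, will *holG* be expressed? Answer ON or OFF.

c-di-GMP is present, so QilB is active.
Ni²⁺ is present, so FenZ is inactive.
With repressor QilB bound, *haxW* is not transcribed.
So HaxW is not produced.
ZorG is non-functional in this strain, so it has no effect.
Ornithine is absent, so SibD is active.
With repressor SibD bound, *holG* is not transcribed.

OFF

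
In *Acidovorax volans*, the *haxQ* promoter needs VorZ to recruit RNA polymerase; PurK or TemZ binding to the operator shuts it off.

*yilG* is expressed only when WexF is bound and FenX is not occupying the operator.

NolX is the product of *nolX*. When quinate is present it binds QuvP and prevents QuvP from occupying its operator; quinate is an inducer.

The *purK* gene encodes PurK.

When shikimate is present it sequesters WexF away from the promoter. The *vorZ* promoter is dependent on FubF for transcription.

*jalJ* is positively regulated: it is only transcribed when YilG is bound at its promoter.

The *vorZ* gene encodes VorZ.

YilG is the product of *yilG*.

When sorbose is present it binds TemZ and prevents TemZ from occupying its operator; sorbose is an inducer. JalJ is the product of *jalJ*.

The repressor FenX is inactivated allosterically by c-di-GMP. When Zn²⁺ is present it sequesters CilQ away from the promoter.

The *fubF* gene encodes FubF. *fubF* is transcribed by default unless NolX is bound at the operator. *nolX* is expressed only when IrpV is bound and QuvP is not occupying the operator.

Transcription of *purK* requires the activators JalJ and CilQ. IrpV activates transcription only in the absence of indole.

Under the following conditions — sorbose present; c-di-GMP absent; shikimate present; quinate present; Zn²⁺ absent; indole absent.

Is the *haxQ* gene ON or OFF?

OFF

Shikimate is present, so WexF is inactive.
c-di-GMP is absent, so FenX is active.
With repressor FenX bound, *yilG* is not transcribed.
So YilG is not produced.
Required activator YilG is absent, so *jalJ* is not transcribed.
So JalJ is not produced.
Zn²⁺ is absent, so CilQ is active.
Required activator JalJ is absent, so *purK* is not transcribed.
So PurK is not produced.
Sorbose is present, so TemZ is inactive.
Quinate is present, so QuvP is inactive.
Indole is absent, so IrpV is active.
No repressor is bound and IrpV is active, so *nolX* is transcribed.
So NolX is produced and active.
With repressor NolX bound, *fubF* is not transcribed.
So FubF is not produced.
Required activator FubF is absent, so *vorZ* is not transcribed.
So VorZ is not produced.
Required activator VorZ is absent, so *haxQ* is not transcribed.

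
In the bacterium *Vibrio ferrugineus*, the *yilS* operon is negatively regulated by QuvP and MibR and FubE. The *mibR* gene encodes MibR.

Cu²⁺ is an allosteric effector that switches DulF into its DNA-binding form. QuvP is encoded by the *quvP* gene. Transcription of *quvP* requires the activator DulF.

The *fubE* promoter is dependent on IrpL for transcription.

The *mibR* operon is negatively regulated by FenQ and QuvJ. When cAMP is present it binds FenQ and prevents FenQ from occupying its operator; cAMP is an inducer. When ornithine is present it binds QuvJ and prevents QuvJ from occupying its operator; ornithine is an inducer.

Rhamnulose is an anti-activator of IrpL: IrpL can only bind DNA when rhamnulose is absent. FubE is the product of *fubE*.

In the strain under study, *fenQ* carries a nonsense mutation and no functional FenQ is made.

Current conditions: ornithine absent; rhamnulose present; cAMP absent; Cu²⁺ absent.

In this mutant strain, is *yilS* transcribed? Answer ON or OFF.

ON

Cu²⁺ is absent, so DulF is inactive.
Required activator DulF is absent, so *quvP* is not transcribed.
So QuvP is not produced.
FenQ is non-functional in this strain, so it has no effect.
Ornithine is absent, so QuvJ is active.
With repressor QuvJ bound, *mibR* is not transcribed.
So MibR is not produced.
Rhamnulose is present, so IrpL is inactive.
Required activator IrpL is absent, so *fubE* is not transcribed.
So FubE is not produced.
With no repressor bound, *yilS* is transcribed.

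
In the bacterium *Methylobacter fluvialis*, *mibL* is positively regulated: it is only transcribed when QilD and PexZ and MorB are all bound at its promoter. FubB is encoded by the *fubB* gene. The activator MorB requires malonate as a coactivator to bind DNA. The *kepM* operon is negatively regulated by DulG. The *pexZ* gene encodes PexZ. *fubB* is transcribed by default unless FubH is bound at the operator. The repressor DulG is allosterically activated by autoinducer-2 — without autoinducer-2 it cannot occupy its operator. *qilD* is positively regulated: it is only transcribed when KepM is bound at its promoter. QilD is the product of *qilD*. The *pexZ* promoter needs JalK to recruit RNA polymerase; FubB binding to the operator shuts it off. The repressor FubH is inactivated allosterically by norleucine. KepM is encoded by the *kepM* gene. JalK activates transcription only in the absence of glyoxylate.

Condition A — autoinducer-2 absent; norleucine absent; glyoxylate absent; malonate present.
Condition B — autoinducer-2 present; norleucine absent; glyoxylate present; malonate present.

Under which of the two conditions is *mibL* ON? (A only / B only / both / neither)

Condition A:
Autoinducer-2 is absent, so DulG is inactive.
With no repressor bound, *kepM* is transcribed.
So KepM is produced and active.
No repressor is bound and KepM is active, so *qilD* is transcribed.
So QilD is produced and active.
Norleucine is absent, so FubH is active.
With repressor FubH bound, *fubB* is not transcribed.
So FubB is not produced.
Glyoxylate is absent, so JalK is active.
No repressor is bound and JalK is active, so *pexZ* is transcribed.
So PexZ is produced and active.
Malonate is present, so MorB is active.
No repressor is bound and QilD and PexZ and MorB are active, so *mibL* is transcribed.
→ *mibL* is ON in A.
Condition B:
Autoinducer-2 is present, so DulG is active.
With repressor DulG bound, *kepM* is not transcribed.
So KepM is not produced.
Required activator KepM is absent, so *qilD* is not transcribed.
So QilD is not produced.
Norleucine is absent, so FubH is active.
With repressor FubH bound, *fubB* is not transcribed.
So FubB is not produced.
Glyoxylate is present, so JalK is inactive.
Required activator JalK is absent, so *pexZ* is not transcribed.
So PexZ is not produced.
Malonate is present, so MorB is active.
Required activator QilD is absent, so *mibL* is not transcribed.
→ *mibL* is OFF in B.

A only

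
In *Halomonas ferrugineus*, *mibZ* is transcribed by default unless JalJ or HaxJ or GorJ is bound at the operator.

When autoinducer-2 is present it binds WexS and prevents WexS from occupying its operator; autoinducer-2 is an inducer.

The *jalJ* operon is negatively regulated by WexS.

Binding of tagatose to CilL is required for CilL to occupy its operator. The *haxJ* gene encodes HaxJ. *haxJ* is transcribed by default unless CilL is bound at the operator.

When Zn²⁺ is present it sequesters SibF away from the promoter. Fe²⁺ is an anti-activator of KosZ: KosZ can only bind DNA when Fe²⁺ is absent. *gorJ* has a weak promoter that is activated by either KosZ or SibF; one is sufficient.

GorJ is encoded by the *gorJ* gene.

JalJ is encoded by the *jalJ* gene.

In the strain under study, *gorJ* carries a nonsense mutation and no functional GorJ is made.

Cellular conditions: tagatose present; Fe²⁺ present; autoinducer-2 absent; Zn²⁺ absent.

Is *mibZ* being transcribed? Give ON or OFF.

Autoinducer-2 is absent, so WexS is active.
With repressor WexS bound, *jalJ* is not transcribed.
So JalJ is not produced.
Tagatose is present, so CilL is active.
With repressor CilL bound, *haxJ* is not transcribed.
So HaxJ is not produced.
GorJ is non-functional in this strain, so it has no effect.
With no repressor bound, *mibZ* is transcribed.

ON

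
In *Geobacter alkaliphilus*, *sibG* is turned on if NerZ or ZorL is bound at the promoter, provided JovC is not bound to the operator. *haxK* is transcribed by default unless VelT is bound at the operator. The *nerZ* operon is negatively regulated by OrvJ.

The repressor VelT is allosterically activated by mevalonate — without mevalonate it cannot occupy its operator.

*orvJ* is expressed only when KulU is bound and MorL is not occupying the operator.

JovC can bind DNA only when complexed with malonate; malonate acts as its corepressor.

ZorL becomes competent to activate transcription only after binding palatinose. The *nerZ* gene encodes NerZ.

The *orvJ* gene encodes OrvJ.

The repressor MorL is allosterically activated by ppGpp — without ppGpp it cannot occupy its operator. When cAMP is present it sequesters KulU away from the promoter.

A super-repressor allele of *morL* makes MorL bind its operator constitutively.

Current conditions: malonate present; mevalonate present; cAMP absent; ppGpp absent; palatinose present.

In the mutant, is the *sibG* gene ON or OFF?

cAMP is absent, so KulU is active.
MorL is constitutively active in this strain.
With repressor MorL bound, *orvJ* is not transcribed.
So OrvJ is not produced.
With no repressor bound, *nerZ* is transcribed.
So NerZ is produced and active.
Palatinose is present, so ZorL is active.
Malonate is present, so JovC is active.
With repressor JovC bound, *sibG* is not transcribed.

OFF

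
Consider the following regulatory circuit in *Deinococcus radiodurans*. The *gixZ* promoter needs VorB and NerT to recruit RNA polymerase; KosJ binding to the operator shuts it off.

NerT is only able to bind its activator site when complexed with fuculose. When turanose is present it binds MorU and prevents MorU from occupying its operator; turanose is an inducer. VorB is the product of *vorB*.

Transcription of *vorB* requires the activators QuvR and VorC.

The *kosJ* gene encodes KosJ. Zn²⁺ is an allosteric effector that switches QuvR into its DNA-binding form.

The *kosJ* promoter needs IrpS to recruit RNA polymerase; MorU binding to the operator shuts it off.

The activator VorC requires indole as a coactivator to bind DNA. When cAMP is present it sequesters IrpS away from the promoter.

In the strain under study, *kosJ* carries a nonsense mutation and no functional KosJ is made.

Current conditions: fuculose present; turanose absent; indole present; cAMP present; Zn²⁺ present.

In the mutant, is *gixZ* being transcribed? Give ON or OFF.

ON

Zn²⁺ is present, so QuvR is active.
Indole is present, so VorC is active.
No repressor is bound and QuvR and VorC are active, so *vorB* is transcribed.
So VorB is produced and active.
KosJ is non-functional in this strain, so it has no effect.
Fuculose is present, so NerT is active.
No repressor is bound and VorB and NerT are active, so *gixZ* is transcribed.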